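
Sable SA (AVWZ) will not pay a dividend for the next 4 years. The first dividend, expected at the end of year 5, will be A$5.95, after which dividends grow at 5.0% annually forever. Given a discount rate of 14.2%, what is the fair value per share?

A$38.02

Deferred-dividend DDM. At t=4 the remaining stream is a growing perpetuity with first payment D_5 = 5.95.
V_4 = D_5/(r−g) = 5.95/(0.142−0.05) = 64.6739
P₀ = V_4/(1+r)^4 = 64.6739/(1+0.142)^4 = 38.0246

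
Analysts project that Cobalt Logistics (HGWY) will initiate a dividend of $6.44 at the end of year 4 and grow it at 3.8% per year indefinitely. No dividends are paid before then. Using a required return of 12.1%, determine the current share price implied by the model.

Deferred-dividend DDM. At t=3 the remaining stream is a growing perpetuity with first payment D_4 = 6.44.
V_3 = D_4/(r−g) = 6.44/(0.121−0.038) = 77.5904
P₀ = V_3/(1+r)^3 = 77.5904/(1+0.121)^3 = 55.0796

$55.08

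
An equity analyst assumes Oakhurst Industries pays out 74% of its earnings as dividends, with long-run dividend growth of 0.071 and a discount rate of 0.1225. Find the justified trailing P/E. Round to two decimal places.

Justified trailing P/E = b(1+g)/(r−g) = 0.74×(1+0.071)/(0.1225−0.071) = 15.3891

15.39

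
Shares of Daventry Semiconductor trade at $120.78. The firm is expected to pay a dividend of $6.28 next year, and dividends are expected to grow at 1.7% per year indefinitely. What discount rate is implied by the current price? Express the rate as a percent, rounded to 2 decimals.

6.90%

Rearranging the constant-growth DDM: r = D₁/P₀ + g.
r = 6.2800 / 120.78 + 0.017 = 0.05200 + 0.017 = 0.06900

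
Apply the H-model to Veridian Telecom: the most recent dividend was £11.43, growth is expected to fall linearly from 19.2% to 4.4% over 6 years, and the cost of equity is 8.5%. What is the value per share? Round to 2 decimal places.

H-model: P₀ = D₀[(1+g_L) + H(g_S−g_L)]/(r−g_L), with H = 6/2 = 3.
P₀ = 11.43 × [(1+0.044) + 3×(0.192−0.044)] / (0.085−0.044)
   = 11.43 × 1.4880 / 0.041 = 414.8254

£414.83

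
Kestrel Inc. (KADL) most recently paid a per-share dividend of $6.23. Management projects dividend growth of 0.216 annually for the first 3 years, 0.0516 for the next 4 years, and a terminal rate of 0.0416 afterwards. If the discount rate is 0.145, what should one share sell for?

$98.83

Three-stage DDM. Project D₁…D_7; terminal Gordon value at t=7 with g = 0.0416; discount at r = 0.145.
D_1 = 7.5757
D_2 = 9.2120
D_3 = 11.2018
D_4 = 11.7798
D_5 = 12.3877
D_6 = 13.0269
D_7 = 13.6991
TV_7 = 14.2690/(0.145−0.0416) = 137.9976
P₀ = Σ Dₜ/(1+r)ᵗ + TV_7/(1+r)^7 = 98.8290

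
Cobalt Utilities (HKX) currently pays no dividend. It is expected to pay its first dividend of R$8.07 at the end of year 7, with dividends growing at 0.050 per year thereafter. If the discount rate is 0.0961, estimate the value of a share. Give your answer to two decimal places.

R$100.94

Deferred-dividend DDM. At t=6 the remaining stream is a growing perpetuity with first payment D_7 = 8.07.
V_6 = D_7/(r−g) = 8.07/(0.0961−0.05) = 175.0542
P₀ = V_6/(1+r)^6 = 175.0542/(1+0.0961)^6 = 100.9419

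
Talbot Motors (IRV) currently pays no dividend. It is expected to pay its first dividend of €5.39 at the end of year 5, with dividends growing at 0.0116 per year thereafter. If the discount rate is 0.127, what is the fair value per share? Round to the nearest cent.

€28.95

Deferred-dividend DDM. At t=4 the remaining stream is a growing perpetuity with first payment D_5 = 5.39.
V_4 = D_5/(r−g) = 5.39/(0.127−0.0116) = 46.7071
P₀ = V_4/(1+r)^4 = 46.7071/(1+0.127)^4 = 28.9526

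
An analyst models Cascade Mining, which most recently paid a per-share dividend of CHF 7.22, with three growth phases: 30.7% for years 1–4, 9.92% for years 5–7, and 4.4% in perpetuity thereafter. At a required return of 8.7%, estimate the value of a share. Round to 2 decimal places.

CHF 471.93

Three-stage DDM. Project D₁…D_7; terminal Gordon value at t=7 with g = 0.044; discount at r = 0.087.
D_1 = 9.4365
D_2 = 12.3336
D_3 = 16.1200
D_4 = 21.0688
D_5 = 23.1588
D_6 = 25.4562
D_7 = 27.9814
TV_7 = 29.2126/(0.087−0.044) = 679.3628
P₀ = Σ Dₜ/(1+r)ᵗ + TV_7/(1+r)^7 = 471.9329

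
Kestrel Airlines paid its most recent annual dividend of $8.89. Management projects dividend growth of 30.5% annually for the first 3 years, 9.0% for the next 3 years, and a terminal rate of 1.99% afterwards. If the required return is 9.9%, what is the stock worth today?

Three-stage DDM. Project D₁…D_6; terminal Gordon value at t=6 with g = 0.0199; discount at r = 0.099.
D_1 = 11.6014
D_2 = 15.1399
D_3 = 19.7576
D_4 = 21.5357
D_5 = 23.4740
D_6 = 25.5866
TV_6 = 26.0958/(0.099−0.0199) = 329.9088
P₀ = Σ Dₜ/(1+r)ᵗ + TV_6/(1+r)^6 = 269.1468

$269.15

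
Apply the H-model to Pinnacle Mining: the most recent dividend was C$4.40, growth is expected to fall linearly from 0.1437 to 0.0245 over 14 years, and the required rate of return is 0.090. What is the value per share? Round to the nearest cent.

H-model: P₀ = D₀[(1+g_L) + H(g_S−g_L)]/(r−g_L), with H = 14/2 = 7.
P₀ = 4.40 × [(1+0.0245) + 7×(0.1437−0.0245)] / (0.09−0.0245)
   = 4.40 × 1.8589 / 0.0655 = 124.8727

C$124.87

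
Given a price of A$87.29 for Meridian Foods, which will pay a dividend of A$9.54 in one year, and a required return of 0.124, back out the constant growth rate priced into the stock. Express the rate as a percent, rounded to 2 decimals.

From P₀ = D₁/(r − g), the implied growth is g = r − D₁/P₀.
g = 0.124 − 9.54/87.29 = 0.124 − 0.10929 = 0.01471

1.47%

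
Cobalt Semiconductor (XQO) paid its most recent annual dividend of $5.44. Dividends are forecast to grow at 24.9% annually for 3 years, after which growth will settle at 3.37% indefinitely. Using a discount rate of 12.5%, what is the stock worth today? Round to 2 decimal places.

Two-stage DDM. Project D₁…D_3 at 0.249, terminal growth 0.0337, discount at r = 0.125.
D_1 = 6.7946
D_2 = 8.4864
D_3 = 10.5995
Terminal value at t=3: TV = D_4/(r−g) = 10.9567/(0.125−0.0337) = 120.0079
P₀ = 6.7946/(1+0.125)^1 + 8.4864/(1+0.125)^2 + 10.5995/(1+0.125)^3 + 120.0079/(1+0.125)^3 = 104.4747

$104.47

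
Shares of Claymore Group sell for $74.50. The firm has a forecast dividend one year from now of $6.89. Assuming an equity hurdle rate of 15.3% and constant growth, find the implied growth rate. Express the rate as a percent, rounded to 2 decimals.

6.05%

From P₀ = D₁/(r − g), the implied growth is g = r − D₁/P₀.
g = 0.153 − 6.89/74.50 = 0.153 − 0.09248 = 0.06052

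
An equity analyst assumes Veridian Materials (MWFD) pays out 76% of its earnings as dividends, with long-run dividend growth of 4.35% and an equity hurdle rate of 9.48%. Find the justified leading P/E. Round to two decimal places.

Justified leading P/E = b/(r−g) = 0.76/(0.0948−0.0435) = 14.8148

14.81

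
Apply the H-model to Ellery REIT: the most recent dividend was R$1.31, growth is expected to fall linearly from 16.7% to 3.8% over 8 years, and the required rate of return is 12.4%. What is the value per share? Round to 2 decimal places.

H-model: P₀ = D₀[(1+g_L) + H(g_S−g_L)]/(r−g_L), with H = 8/2 = 4.
P₀ = 1.31 × [(1+0.038) + 4×(0.167−0.038)] / (0.124−0.038)
   = 1.31 × 1.5540 / 0.086 = 23.6714

R$23.67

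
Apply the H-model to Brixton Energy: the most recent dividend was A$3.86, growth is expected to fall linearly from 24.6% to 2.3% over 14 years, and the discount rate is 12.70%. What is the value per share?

A$95.91

H-model: P₀ = D₀[(1+g_L) + H(g_S−g_L)]/(r−g_L), with H = 14/2 = 7.
P₀ = 3.86 × [(1+0.023) + 7×(0.246−0.023)] / (0.127−0.023)
   = 3.86 × 2.5840 / 0.104 = 95.9062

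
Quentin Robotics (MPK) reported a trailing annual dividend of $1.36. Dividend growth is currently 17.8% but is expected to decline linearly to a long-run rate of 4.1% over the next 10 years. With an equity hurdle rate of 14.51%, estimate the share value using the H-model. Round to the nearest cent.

$22.55

H-model: P₀ = D₀[(1+g_L) + H(g_S−g_L)]/(r−g_L), with H = 10/2 = 5.
P₀ = 1.36 × [(1+0.041) + 5×(0.178−0.041)] / (0.1451−0.041)
   = 1.36 × 1.7260 / 0.1041 = 22.5491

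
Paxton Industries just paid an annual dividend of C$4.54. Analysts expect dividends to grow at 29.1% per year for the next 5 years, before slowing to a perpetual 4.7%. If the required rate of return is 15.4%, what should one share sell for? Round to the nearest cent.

C$110.03

Two-stage DDM. Project D₁…D_5 at 0.291, terminal growth 0.047, discount at r = 0.154.
D_1 = 5.8611
D_2 = 7.5667
D_3 = 9.7687
D_4 = 12.6113
D_5 = 16.2812
Terminal value at t=5: TV = D_6/(r−g) = 17.0464/(0.154−0.047) = 159.3125
P₀ = 5.8611/(1+0.154)^1 + 7.5667/(1+0.154)^2 + 9.7687/(1+0.154)^3 + 12.6113/(1+0.154)^4 + 16.2812/(1+0.154)^5 + 159.3125/(1+0.154)^5 = 110.0271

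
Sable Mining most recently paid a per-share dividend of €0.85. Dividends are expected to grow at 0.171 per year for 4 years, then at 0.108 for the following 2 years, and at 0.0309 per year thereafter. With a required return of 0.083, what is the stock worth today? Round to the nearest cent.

€30.62

Three-stage DDM. Project D₁…D_6; terminal Gordon value at t=6 with g = 0.0309; discount at r = 0.083.
D_1 = 0.9953
D_2 = 1.1656
D_3 = 1.3649
D_4 = 1.5983
D_5 = 1.7709
D_6 = 1.9621
TV_6 = 2.0228/(0.083−0.0309) = 38.8244
P₀ = Σ Dₜ/(1+r)ᵗ + TV_6/(1+r)^6 = 30.6159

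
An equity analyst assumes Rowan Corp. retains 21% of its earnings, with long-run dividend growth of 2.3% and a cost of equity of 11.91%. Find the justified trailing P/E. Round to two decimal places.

Payout ratio b = 1 − 0.21 = 0.79.
Justified trailing P/E = b(1+g)/(r−g) = 0.79×(1+0.023)/(0.1191−0.023) = 8.4097

8.41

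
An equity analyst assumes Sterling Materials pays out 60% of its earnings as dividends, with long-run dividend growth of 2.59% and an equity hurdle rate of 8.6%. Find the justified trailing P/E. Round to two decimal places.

10.24

Justified trailing P/E = b(1+g)/(r−g) = 0.60×(1+0.0259)/(0.086−0.0259) = 10.2419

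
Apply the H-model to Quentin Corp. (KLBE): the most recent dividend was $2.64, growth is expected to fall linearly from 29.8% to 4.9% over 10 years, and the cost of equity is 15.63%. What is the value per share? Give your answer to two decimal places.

$56.44

H-model: P₀ = D₀[(1+g_L) + H(g_S−g_L)]/(r−g_L), with H = 10/2 = 5.
P₀ = 2.64 × [(1+0.049) + 5×(0.298−0.049)] / (0.1563−0.049)
   = 2.64 × 2.2940 / 0.1073 = 56.4414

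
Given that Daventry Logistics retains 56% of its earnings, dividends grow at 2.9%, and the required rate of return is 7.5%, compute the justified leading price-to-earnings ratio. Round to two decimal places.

Payout ratio b = 1 − 0.56 = 0.44.
Justified leading P/E = b/(r−g) = 0.44/(0.075−0.029) = 9.5652

9.57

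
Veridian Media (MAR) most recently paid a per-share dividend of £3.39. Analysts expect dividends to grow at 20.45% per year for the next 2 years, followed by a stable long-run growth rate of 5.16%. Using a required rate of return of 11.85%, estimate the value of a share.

Two-stage DDM. Project D₁…D_2 at 0.2045, terminal growth 0.0516, discount at r = 0.1185.
D_1 = 4.0833
D_2 = 4.9183
Terminal value at t=2: TV = D_3/(r−g) = 5.1721/(0.1185−0.0516) = 77.3104
P₀ = 4.0833/(1+0.1185)^1 + 4.9183/(1+0.1185)^2 + 77.3104/(1+0.1185)^2 = 69.3788

£69.38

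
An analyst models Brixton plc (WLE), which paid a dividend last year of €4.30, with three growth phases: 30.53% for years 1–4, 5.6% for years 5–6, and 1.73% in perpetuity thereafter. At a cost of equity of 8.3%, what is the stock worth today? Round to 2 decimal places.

Three-stage DDM. Project D₁…D_6; terminal Gordon value at t=6 with g = 0.0173; discount at r = 0.083.
D_1 = 5.6128
D_2 = 7.3264
D_3 = 9.5631
D_4 = 12.4827
D_5 = 13.1818
D_6 = 13.9199
TV_6 = 14.1608/(0.083−0.0173) = 215.5367
P₀ = Σ Dₜ/(1+r)ᵗ + TV_6/(1+r)^6 = 179.0893

€179.09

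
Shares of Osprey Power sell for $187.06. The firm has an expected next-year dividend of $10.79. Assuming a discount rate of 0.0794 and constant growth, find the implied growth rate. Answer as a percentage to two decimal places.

From P₀ = D₁/(r − g), the implied growth is g = r − D₁/P₀.
g = 0.0794 − 10.79/187.06 = 0.0794 − 0.05768 = 0.02172

2.17%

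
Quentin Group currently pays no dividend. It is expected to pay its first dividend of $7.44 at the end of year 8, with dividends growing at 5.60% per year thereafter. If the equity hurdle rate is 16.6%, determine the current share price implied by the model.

Deferred-dividend DDM. At t=7 the remaining stream is a growing perpetuity with first payment D_8 = 7.44.
V_7 = D_8/(r−g) = 7.44/(0.166−0.056) = 67.6364
P₀ = V_7/(1+r)^7 = 67.6364/(1+0.166)^7 = 23.0829

$23.08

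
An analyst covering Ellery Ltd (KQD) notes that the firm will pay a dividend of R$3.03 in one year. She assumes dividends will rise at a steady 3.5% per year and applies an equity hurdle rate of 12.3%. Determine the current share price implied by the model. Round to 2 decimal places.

R$34.43

Gordon growth model: P₀ = D₁/(r − g), with D₁ = 3.03 given directly.
P₀ = 3.0300 / (0.123 − 0.035) = 3.0300 / 0.088 = 34.4318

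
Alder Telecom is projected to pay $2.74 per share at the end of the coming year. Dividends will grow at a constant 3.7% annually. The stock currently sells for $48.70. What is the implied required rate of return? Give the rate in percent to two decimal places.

Rearranging the constant-growth DDM: r = D₁/P₀ + g.
r = 2.7400 / 48.70 + 0.037 = 0.05626 + 0.037 = 0.09326

9.33%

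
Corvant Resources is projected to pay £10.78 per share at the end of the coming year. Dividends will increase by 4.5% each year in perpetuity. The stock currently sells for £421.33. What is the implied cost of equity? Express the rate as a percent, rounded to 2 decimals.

Rearranging the constant-growth DDM: r = D₁/P₀ + g.
r = 10.7800 / 421.33 + 0.045 = 0.02559 + 0.045 = 0.07059

7.06%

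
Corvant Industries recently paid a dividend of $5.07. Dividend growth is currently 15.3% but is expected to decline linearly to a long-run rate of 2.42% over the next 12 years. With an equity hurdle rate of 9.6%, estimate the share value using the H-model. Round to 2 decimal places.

$126.89

H-model: P₀ = D₀[(1+g_L) + H(g_S−g_L)]/(r−g_L), with H = 12/2 = 6.
P₀ = 5.07 × [(1+0.0242) + 6×(0.153−0.0242)] / (0.096−0.0242)
   = 5.07 × 1.7970 / 0.0718 = 126.8912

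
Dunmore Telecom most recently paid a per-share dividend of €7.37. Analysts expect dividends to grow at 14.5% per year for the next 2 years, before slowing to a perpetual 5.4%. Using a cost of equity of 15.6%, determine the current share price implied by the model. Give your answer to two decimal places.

€89.24

Two-stage DDM. Project D₁…D_2 at 0.145, terminal growth 0.054, discount at r = 0.156.
D_1 = 8.4387
D_2 = 9.6623
Terminal value at t=2: TV = D_3/(r−g) = 10.1840/(0.156−0.054) = 99.8433
P₀ = 8.4387/(1+0.156)^1 + 9.6623/(1+0.156)^2 + 99.8433/(1+0.156)^2 = 89.2445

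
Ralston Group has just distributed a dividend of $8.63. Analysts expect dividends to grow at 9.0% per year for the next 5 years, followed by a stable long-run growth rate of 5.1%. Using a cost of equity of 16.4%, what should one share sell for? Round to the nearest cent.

Two-stage DDM. Project D₁…D_5 at 0.09, terminal growth 0.051, discount at r = 0.164.
D_1 = 9.4067
D_2 = 10.2533
D_3 = 11.1761
D_4 = 12.1819
D_5 = 13.2783
Terminal value at t=5: TV = D_6/(r−g) = 13.9555/(0.164−0.051) = 123.5002
P₀ = 9.4067/(1+0.164)^1 + 10.2533/(1+0.164)^2 + 11.1761/(1+0.164)^3 + 12.1819/(1+0.164)^4 + 13.2783/(1+0.164)^5 + 123.5002/(1+0.164)^5 = 93.3822

$93.38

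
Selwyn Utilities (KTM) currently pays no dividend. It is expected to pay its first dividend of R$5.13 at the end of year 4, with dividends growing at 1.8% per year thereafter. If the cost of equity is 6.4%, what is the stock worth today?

R$92.58

Deferred-dividend DDM. At t=3 the remaining stream is a growing perpetuity with first payment D_4 = 5.13.
V_3 = D_4/(r−g) = 5.13/(0.064−0.018) = 111.5217
P₀ = V_3/(1+r)^3 = 111.5217/(1+0.064)^3 = 92.5837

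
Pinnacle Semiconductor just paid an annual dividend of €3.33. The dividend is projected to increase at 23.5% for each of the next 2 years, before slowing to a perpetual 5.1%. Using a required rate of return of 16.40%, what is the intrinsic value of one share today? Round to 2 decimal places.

€42.15

Two-stage DDM. Project D₁…D_2 at 0.235, terminal growth 0.051, discount at r = 0.164.
D_1 = 4.1125
D_2 = 5.0790
Terminal value at t=2: TV = D_3/(r−g) = 5.3380/(0.164−0.051) = 47.2392
P₀ = 4.1125/(1+0.164)^1 + 5.0790/(1+0.164)^2 + 47.2392/(1+0.164)^2 = 42.1473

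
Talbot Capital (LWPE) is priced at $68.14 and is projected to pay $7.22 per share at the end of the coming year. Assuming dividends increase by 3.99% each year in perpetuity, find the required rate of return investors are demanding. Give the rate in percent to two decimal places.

Rearranging the constant-growth DDM: r = D₁/P₀ + g.
r = 7.2200 / 68.14 + 0.0399 = 0.10596 + 0.0399 = 0.14586

14.59%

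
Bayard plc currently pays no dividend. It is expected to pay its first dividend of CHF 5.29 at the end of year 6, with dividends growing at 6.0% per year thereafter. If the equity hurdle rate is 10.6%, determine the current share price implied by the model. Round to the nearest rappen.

Deferred-dividend DDM. At t=5 the remaining stream is a growing perpetuity with first payment D_6 = 5.29.
V_5 = D_6/(r−g) = 5.29/(0.106−0.06) = 115.0000
P₀ = V_5/(1+r)^5 = 115.0000/(1+0.106)^5 = 69.4900

CHF 69.49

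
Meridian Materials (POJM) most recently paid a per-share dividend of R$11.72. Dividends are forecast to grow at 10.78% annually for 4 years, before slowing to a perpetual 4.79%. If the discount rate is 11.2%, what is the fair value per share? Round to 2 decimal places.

Two-stage DDM. Project D₁…D_4 at 0.1078, terminal growth 0.0479, discount at r = 0.112.
D_1 = 12.9834
D_2 = 14.3830
D_3 = 15.9335
D_4 = 17.6512
Terminal value at t=4: TV = D_5/(r−g) = 18.4966/(0.112−0.0479) = 288.5592
P₀ = 12.9834/(1+0.112)^1 + 14.3830/(1+0.112)^2 + 15.9335/(1+0.112)^3 + 17.6512/(1+0.112)^4 + 288.5592/(1+0.112)^4 = 235.1580

R$235.16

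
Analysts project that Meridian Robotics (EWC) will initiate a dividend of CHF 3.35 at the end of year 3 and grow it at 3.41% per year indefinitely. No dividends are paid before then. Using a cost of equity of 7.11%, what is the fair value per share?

Deferred-dividend DDM. At t=2 the remaining stream is a growing perpetuity with first payment D_3 = 3.35.
V_2 = D_3/(r−g) = 3.35/(0.0711−0.0341) = 90.5405
P₀ = V_2/(1+r)^2 = 90.5405/(1+0.0711)^2 = 78.9193

CHF 78.92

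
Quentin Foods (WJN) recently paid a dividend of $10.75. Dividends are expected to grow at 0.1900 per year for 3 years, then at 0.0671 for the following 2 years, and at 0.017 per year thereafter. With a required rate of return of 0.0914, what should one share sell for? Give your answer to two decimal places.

Three-stage DDM. Project D₁…D_5; terminal Gordon value at t=5 with g = 0.017; discount at r = 0.0914.
D_1 = 12.7925
D_2 = 15.2231
D_3 = 18.1155
D_4 = 19.3310
D_5 = 20.6281
TV_5 = 20.9788/(0.0914−0.017) = 281.9731
P₀ = Σ Dₜ/(1+r)ᵗ + TV_5/(1+r)^5 = 247.4723

$247.47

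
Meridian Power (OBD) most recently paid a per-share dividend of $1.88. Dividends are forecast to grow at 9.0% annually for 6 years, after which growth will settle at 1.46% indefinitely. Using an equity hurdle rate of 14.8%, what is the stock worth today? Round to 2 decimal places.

Two-stage DDM. Project D₁…D_6 at 0.09, terminal growth 0.0146, discount at r = 0.148.
D_1 = 2.0492
D_2 = 2.2336
D_3 = 2.4347
D_4 = 2.6538
D_5 = 2.8926
D_6 = 3.1529
Terminal value at t=6: TV = D_7/(r−g) = 3.1990/(0.148−0.0146) = 23.9804
P₀ = 2.0492/(1+0.148)^1 + 2.2336/(1+0.148)^2 + 2.4347/(1+0.148)^3 + 2.6538/(1+0.148)^4 + 2.8926/(1+0.148)^5 + 3.1529/(1+0.148)^6 + 23.9804/(1+0.148)^6 = 19.9213

$19.92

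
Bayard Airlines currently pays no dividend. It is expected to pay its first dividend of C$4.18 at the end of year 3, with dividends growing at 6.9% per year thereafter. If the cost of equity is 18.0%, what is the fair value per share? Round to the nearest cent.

Deferred-dividend DDM. At t=2 the remaining stream is a growing perpetuity with first payment D_3 = 4.18.
V_2 = D_3/(r−g) = 4.18/(0.18−0.069) = 37.6577
P₀ = V_2/(1+r)^2 = 37.6577/(1+0.18)^2 = 27.0451

C$27.05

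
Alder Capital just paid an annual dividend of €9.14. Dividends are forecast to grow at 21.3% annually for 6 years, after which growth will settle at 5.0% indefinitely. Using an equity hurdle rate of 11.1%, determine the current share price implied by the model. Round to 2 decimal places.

Two-stage DDM. Project D₁…D_6 at 0.213, terminal growth 0.05, discount at r = 0.111.
D_1 = 11.0868
D_2 = 13.4483
D_3 = 16.3128
D_4 = 19.7874
D_5 = 24.0022
D_6 = 29.1146
Terminal value at t=6: TV = D_7/(r−g) = 30.5703/(0.111−0.05) = 501.1532
P₀ = 11.0868/(1+0.111)^1 + 13.4483/(1+0.111)^2 + 16.3128/(1+0.111)^3 + 19.7874/(1+0.111)^4 + 24.0022/(1+0.111)^5 + 29.1146/(1+0.111)^6 + 501.1532/(1+0.111)^6 = 341.9131

€341.91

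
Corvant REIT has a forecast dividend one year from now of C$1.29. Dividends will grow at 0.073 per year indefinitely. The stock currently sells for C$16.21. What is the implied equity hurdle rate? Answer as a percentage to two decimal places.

15.26%

Rearranging the constant-growth DDM: r = D₁/P₀ + g.
r = 1.2900 / 16.21 + 0.073 = 0.07958 + 0.073 = 0.15258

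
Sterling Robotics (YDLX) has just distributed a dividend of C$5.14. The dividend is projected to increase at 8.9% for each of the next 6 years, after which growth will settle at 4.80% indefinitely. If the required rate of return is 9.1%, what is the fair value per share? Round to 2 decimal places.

C$154.54

Two-stage DDM. Project D₁…D_6 at 0.089, terminal growth 0.048, discount at r = 0.091.
D_1 = 5.5975
D_2 = 6.0956
D_3 = 6.6381
D_4 = 7.2289
D_5 = 7.8723
D_6 = 8.5730
Terminal value at t=6: TV = D_7/(r−g) = 8.9845/(0.091−0.048) = 208.9408
P₀ = 5.5975/(1+0.091)^1 + 6.0956/(1+0.091)^2 + 6.6381/(1+0.091)^3 + 7.2289/(1+0.091)^4 + 7.8723/(1+0.091)^5 + 8.5730/(1+0.091)^6 + 208.9408/(1+0.091)^6 = 154.5437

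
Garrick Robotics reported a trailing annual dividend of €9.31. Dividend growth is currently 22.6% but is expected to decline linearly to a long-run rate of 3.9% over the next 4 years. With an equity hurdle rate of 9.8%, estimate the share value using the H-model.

€222.97

H-model: P₀ = D₀[(1+g_L) + H(g_S−g_L)]/(r−g_L), with H = 4/2 = 2.
P₀ = 9.31 × [(1+0.039) + 2×(0.226−0.039)] / (0.098−0.039)
   = 9.31 × 1.4130 / 0.059 = 222.9666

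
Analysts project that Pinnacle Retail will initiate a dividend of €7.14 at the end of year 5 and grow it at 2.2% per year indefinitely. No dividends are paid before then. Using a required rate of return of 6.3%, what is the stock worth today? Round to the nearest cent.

€136.39

Deferred-dividend DDM. At t=4 the remaining stream is a growing perpetuity with first payment D_5 = 7.14.
V_4 = D_5/(r−g) = 7.14/(0.063−0.022) = 174.1463
P₀ = V_4/(1+r)^4 = 174.1463/(1+0.063)^4 = 136.3896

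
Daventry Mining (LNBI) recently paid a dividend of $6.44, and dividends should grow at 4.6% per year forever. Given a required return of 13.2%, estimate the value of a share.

Gordon growth model: P₀ = D₁/(r − g). D₁ = 6.44 × (1 + 0.046) = 6.7362.
P₀ = 6.7362 / (0.132 − 0.046) = 6.7362 / 0.086 = 78.3284

$78.33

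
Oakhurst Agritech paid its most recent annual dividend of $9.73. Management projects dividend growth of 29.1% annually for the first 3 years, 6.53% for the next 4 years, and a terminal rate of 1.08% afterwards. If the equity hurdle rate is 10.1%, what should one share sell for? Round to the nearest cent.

$252.37

Three-stage DDM. Project D₁…D_7; terminal Gordon value at t=7 with g = 0.0108; discount at r = 0.101.
D_1 = 12.5614
D_2 = 16.2168
D_3 = 20.9359
D_4 = 22.3030
D_5 = 23.7594
D_6 = 25.3109
D_7 = 26.9637
TV_7 = 27.2549/(0.101−0.0108) = 302.1607
P₀ = Σ Dₜ/(1+r)ᵗ + TV_7/(1+r)^7 = 252.3692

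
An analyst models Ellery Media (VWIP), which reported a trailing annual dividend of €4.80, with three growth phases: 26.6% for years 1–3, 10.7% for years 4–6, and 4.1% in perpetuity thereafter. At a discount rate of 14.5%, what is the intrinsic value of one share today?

Three-stage DDM. Project D₁…D_6; terminal Gordon value at t=6 with g = 0.041; discount at r = 0.145.
D_1 = 6.0768
D_2 = 7.6932
D_3 = 9.7396
D_4 = 10.7818
D_5 = 11.9354
D_6 = 13.2125
TV_6 = 13.7542/(0.145−0.041) = 132.2521
P₀ = Σ Dₜ/(1+r)ᵗ + TV_6/(1+r)^6 = 94.5554

€94.56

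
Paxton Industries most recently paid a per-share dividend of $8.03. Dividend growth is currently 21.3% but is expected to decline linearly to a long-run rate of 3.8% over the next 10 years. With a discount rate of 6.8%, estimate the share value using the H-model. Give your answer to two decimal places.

H-model: P₀ = D₀[(1+g_L) + H(g_S−g_L)]/(r−g_L), with H = 10/2 = 5.
P₀ = 8.03 × [(1+0.038) + 5×(0.213−0.038)] / (0.068−0.038)
   = 8.03 × 1.9130 / 0.03 = 512.0463

$512.05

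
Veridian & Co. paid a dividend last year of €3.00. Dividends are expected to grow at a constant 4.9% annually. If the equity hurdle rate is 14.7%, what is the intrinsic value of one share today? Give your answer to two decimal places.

Gordon growth model: P₀ = D₁/(r − g). D₁ = 3.00 × (1 + 0.049) = 3.1470.
P₀ = 3.1470 / (0.147 − 0.049) = 3.1470 / 0.098 = 32.1122

€32.11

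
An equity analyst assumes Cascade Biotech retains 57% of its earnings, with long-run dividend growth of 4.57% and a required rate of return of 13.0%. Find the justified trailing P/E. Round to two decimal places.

5.33

Payout ratio b = 1 − 0.57 = 0.43.
Justified trailing P/E = b(1+g)/(r−g) = 0.43×(1+0.0457)/(0.13−0.0457) = 5.3339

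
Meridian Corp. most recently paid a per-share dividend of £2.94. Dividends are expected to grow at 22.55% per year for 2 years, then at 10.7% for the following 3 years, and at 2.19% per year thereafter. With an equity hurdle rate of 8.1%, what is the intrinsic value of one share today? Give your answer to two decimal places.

Three-stage DDM. Project D₁…D_5; terminal Gordon value at t=5 with g = 0.0219; discount at r = 0.081.
D_1 = 3.6030
D_2 = 4.4154
D_3 = 4.8879
D_4 = 5.4109
D_5 = 5.9899
TV_5 = 6.1210/(0.081−0.0219) = 103.5709
P₀ = Σ Dₜ/(1+r)ᵗ + TV_5/(1+r)^5 = 89.1644

£89.16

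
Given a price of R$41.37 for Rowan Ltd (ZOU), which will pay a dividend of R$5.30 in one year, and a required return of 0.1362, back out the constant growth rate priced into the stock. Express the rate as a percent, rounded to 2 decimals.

0.81%

From P₀ = D₁/(r − g), the implied growth is g = r − D₁/P₀.
g = 0.1362 − 5.30/41.37 = 0.1362 − 0.12811 = 0.00809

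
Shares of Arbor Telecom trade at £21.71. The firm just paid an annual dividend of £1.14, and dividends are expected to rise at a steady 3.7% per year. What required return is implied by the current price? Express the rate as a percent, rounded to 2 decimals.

Rearranging the constant-growth DDM: r = D₁/P₀ + g.
D₁ = 1.14 × (1 + 0.037) = 1.1822.
r = 1.1822 / 21.71 + 0.037 = 0.05445 + 0.037 = 0.09145

9.15%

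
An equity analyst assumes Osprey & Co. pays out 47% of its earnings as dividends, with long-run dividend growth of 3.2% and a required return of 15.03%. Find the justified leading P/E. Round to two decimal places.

3.97

Justified leading P/E = b/(r−g) = 0.47/(0.1503−0.032) = 3.9730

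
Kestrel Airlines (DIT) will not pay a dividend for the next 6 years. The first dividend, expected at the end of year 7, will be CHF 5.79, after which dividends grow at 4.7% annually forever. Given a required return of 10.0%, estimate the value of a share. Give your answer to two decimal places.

Deferred-dividend DDM. At t=6 the remaining stream is a growing perpetuity with first payment D_7 = 5.79.
V_6 = D_7/(r−g) = 5.79/(0.1−0.047) = 109.2453
P₀ = V_6/(1+r)^6 = 109.2453/(1+0.1)^6 = 61.6661

CHF 61.67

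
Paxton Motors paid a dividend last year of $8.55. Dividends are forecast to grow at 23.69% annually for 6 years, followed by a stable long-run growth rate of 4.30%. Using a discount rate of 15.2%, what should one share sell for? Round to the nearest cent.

Two-stage DDM. Project D₁…D_6 at 0.2369, terminal growth 0.043, discount at r = 0.152.
D_1 = 10.5755
D_2 = 13.0808
D_3 = 16.1797
D_4 = 20.0126
D_5 = 24.7536
D_6 = 30.6178
Terminal value at t=6: TV = D_7/(r−g) = 31.9343/(0.152−0.043) = 292.9756
P₀ = 10.5755/(1+0.152)^1 + 13.0808/(1+0.152)^2 + 16.1797/(1+0.152)^3 + 20.0126/(1+0.152)^4 + 24.7536/(1+0.152)^5 + 30.6178/(1+0.152)^6 + 292.9756/(1+0.152)^6 = 191.6308

$191.63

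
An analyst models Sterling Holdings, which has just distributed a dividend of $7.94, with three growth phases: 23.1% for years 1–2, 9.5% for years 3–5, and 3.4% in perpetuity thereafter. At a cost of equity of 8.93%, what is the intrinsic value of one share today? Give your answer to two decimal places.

Three-stage DDM. Project D₁…D_5; terminal Gordon value at t=5 with g = 0.034; discount at r = 0.0893.
D_1 = 9.7741
D_2 = 12.0320
D_3 = 13.1750
D_4 = 14.4266
D_5 = 15.7972
TV_5 = 16.3343/(0.0893−0.034) = 295.3754
P₀ = Σ Dₜ/(1+r)ᵗ + TV_5/(1+r)^5 = 242.4441

$242.44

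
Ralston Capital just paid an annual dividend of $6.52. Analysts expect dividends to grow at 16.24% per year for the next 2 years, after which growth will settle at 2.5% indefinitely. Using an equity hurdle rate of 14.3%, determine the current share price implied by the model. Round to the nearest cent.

$71.95

Two-stage DDM. Project D₁…D_2 at 0.1624, terminal growth 0.025, discount at r = 0.143.
D_1 = 7.5788
D_2 = 8.8097
Terminal value at t=2: TV = D_3/(r−g) = 9.0299/(0.143−0.025) = 76.5245
P₀ = 7.5788/(1+0.143)^1 + 8.8097/(1+0.143)^2 + 76.5245/(1+0.143)^2 = 71.9483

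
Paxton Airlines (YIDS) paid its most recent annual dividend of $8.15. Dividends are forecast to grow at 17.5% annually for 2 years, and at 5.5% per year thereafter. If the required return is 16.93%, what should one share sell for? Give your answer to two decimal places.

Two-stage DDM. Project D₁…D_2 at 0.175, terminal growth 0.055, discount at r = 0.1693.
D_1 = 9.5762
D_2 = 11.2521
Terminal value at t=2: TV = D_3/(r−g) = 11.8710/(0.1693−0.055) = 103.8579
P₀ = 9.5762/(1+0.1693)^1 + 11.2521/(1+0.1693)^2 + 103.8579/(1+0.1693)^2 = 92.3799

$92.38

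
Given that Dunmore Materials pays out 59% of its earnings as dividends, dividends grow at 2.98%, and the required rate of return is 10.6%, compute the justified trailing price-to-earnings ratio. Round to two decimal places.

Justified trailing P/E = b(1+g)/(r−g) = 0.59×(1+0.0298)/(0.106−0.0298) = 7.9735

7.97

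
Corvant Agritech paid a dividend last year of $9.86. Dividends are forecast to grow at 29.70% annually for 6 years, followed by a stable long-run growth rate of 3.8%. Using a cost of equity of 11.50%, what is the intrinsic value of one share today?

$433.10

Two-stage DDM. Project D₁…D_6 at 0.297, terminal growth 0.038, discount at r = 0.115.
D_1 = 12.7884
D_2 = 16.5866
D_3 = 21.5128
D_4 = 27.9021
D_5 = 36.1890
D_6 = 46.9372
Terminal value at t=6: TV = D_7/(r−g) = 48.7208/(0.115−0.038) = 632.7372
P₀ = 12.7884/(1+0.115)^1 + 16.5866/(1+0.115)^2 + 21.5128/(1+0.115)^3 + 27.9021/(1+0.115)^4 + 36.1890/(1+0.115)^5 + 46.9372/(1+0.115)^6 + 632.7372/(1+0.115)^6 = 433.0956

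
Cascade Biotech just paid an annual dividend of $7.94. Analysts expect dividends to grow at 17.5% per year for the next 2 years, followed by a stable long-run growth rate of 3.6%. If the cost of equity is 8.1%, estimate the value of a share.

Two-stage DDM. Project D₁…D_2 at 0.175, terminal growth 0.036, discount at r = 0.081.
D_1 = 9.3295
D_2 = 10.9622
Terminal value at t=2: TV = D_3/(r−g) = 11.3568/(0.081−0.036) = 252.3733
P₀ = 9.3295/(1+0.081)^1 + 10.9622/(1+0.081)^2 + 252.3733/(1+0.081)^2 = 233.9807

$233.98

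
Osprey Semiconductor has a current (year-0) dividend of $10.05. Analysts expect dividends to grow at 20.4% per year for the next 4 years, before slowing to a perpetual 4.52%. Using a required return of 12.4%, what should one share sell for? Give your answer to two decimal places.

$223.38

Two-stage DDM. Project D₁…D_4 at 0.204, terminal growth 0.0452, discount at r = 0.124.
D_1 = 12.1002
D_2 = 14.5686
D_3 = 17.5406
D_4 = 21.1189
Terminal value at t=4: TV = D_5/(r−g) = 22.0735/(0.124−0.0452) = 280.1207
P₀ = 12.1002/(1+0.124)^1 + 14.5686/(1+0.124)^2 + 17.5406/(1+0.124)^3 + 21.1189/(1+0.124)^4 + 280.1207/(1+0.124)^4 = 223.3817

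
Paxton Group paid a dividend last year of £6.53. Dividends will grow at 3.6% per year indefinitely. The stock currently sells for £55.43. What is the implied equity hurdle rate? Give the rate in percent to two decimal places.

Rearranging the constant-growth DDM: r = D₁/P₀ + g.
D₁ = 6.53 × (1 + 0.036) = 6.7651.
r = 6.7651 / 55.43 + 0.036 = 0.12205 + 0.036 = 0.15805

15.80%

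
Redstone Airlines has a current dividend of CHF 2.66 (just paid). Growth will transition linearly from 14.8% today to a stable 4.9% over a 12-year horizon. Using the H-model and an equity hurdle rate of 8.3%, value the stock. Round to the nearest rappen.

H-model: P₀ = D₀[(1+g_L) + H(g_S−g_L)]/(r−g_L), with H = 12/2 = 6.
P₀ = 2.66 × [(1+0.049) + 6×(0.148−0.049)] / (0.083−0.049)
   = 2.66 × 1.6430 / 0.034 = 128.5406

CHF 128.54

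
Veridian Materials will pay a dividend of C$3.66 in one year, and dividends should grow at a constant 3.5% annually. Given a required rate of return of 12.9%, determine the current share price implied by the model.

C$38.94

Gordon growth model: P₀ = D₁/(r − g), with D₁ = 3.66 given directly.
P₀ = 3.6600 / (0.129 − 0.035) = 3.6600 / 0.094 = 38.9362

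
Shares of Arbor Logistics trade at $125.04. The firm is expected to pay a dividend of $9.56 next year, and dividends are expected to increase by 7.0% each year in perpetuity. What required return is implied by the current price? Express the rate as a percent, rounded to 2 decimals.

Rearranging the constant-growth DDM: r = D₁/P₀ + g.
r = 9.5600 / 125.04 + 0.07 = 0.07646 + 0.07 = 0.14646

14.65%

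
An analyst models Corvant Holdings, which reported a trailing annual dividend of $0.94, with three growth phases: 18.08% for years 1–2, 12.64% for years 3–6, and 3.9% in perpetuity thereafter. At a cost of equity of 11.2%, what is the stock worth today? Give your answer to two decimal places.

$22.32

Three-stage DDM. Project D₁…D_6; terminal Gordon value at t=6 with g = 0.039; discount at r = 0.112.
D_1 = 1.1100
D_2 = 1.3106
D_3 = 1.4763
D_4 = 1.6629
D_5 = 1.8731
D_6 = 2.1098
TV_6 = 2.1921/(0.112−0.039) = 30.0292
P₀ = Σ Dₜ/(1+r)ᵗ + TV_6/(1+r)^6 = 22.3191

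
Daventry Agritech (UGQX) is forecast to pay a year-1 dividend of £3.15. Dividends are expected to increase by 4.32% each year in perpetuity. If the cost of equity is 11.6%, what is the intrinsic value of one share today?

£43.27

Gordon growth model: P₀ = D₁/(r − g), with D₁ = 3.15 given directly.
P₀ = 3.1500 / (0.116 − 0.0432) = 3.1500 / 0.0728 = 43.2692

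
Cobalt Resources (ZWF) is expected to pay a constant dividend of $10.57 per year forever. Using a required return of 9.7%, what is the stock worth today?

Zero-growth DDM (perpetuity): P₀ = D/r = 10.57 / 0.097 = 108.9691

$108.97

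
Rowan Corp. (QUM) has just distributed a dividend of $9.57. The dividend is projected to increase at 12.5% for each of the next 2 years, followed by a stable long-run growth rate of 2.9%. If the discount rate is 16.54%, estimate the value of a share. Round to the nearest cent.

$85.43

Two-stage DDM. Project D₁…D_2 at 0.125, terminal growth 0.029, discount at r = 0.1654.
D_1 = 10.7662
D_2 = 12.1120
Terminal value at t=2: TV = D_3/(r−g) = 12.4633/(0.1654−0.029) = 91.3730
P₀ = 10.7662/(1+0.1654)^1 + 12.1120/(1+0.1654)^2 + 91.3730/(1+0.1654)^2 = 85.4334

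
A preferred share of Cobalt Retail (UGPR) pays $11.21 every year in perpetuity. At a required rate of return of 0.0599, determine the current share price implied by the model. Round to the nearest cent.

Zero-growth DDM (perpetuity): P₀ = D/r = 11.21 / 0.0599 = 187.1452

$187.15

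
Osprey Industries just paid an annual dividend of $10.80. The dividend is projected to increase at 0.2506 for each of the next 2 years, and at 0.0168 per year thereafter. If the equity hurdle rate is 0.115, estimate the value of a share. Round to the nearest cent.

Two-stage DDM. Project D₁…D_2 at 0.2506, terminal growth 0.0168, discount at r = 0.115.
D_1 = 13.5065
D_2 = 16.8912
Terminal value at t=2: TV = D_3/(r−g) = 17.1750/(0.115−0.0168) = 174.8979
P₀ = 13.5065/(1+0.115)^1 + 16.8912/(1+0.115)^2 + 174.8979/(1+0.115)^2 = 166.3809

$166.38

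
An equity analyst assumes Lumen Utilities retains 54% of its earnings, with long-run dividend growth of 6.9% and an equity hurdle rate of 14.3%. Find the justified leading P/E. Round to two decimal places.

6.22

Payout ratio b = 1 − 0.54 = 0.46.
Justified leading P/E = b/(r−g) = 0.46/(0.143−0.069) = 6.2162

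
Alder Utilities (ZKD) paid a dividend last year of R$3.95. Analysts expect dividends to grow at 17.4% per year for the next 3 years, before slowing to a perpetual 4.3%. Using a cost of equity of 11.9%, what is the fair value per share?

R$75.65

Two-stage DDM. Project D₁…D_3 at 0.174, terminal growth 0.043, discount at r = 0.119.
D_1 = 4.6373
D_2 = 5.4442
D_3 = 6.3915
Terminal value at t=3: TV = D_4/(r−g) = 6.6663/(0.119−0.043) = 87.7146
P₀ = 4.6373/(1+0.119)^1 + 5.4442/(1+0.119)^2 + 6.3915/(1+0.119)^3 + 87.7146/(1+0.119)^3 = 75.6546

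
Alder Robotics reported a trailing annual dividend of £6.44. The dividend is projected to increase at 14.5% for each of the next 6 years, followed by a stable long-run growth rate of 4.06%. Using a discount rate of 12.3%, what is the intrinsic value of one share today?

Two-stage DDM. Project D₁…D_6 at 0.145, terminal growth 0.0406, discount at r = 0.123.
D_1 = 7.3738
D_2 = 8.4430
D_3 = 9.6672
D_4 = 11.0690
D_5 = 12.6740
D_6 = 14.5117
Terminal value at t=6: TV = D_7/(r−g) = 15.1009/(0.123−0.0406) = 183.2633
P₀ = 7.3738/(1+0.123)^1 + 8.4430/(1+0.123)^2 + 9.6672/(1+0.123)^3 + 11.0690/(1+0.123)^4 + 12.6740/(1+0.123)^5 + 14.5117/(1+0.123)^6 + 183.2633/(1+0.123)^6 = 132.7462

£132.75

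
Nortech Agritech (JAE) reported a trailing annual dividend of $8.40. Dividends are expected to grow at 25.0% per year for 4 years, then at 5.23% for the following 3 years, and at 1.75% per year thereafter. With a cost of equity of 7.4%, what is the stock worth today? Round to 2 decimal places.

Three-stage DDM. Project D₁…D_7; terminal Gordon value at t=7 with g = 0.0175; discount at r = 0.074.
D_1 = 10.5000
D_2 = 13.1250
D_3 = 16.4062
D_4 = 20.5078
D_5 = 21.5804
D_6 = 22.7090
D_7 = 23.8967
TV_7 = 24.3149/(0.074−0.0175) = 430.3522
P₀ = Σ Dₜ/(1+r)ᵗ + TV_7/(1+r)^7 = 355.3014

$355.30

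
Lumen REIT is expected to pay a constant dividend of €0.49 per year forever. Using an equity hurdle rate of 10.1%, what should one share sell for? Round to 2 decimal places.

€4.85

Zero-growth DDM (perpetuity): P₀ = D/r = 0.49 / 0.101 = 4.8515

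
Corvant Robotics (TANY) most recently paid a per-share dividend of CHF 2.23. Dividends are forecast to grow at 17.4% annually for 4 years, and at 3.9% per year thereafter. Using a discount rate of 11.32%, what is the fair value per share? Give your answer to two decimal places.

Two-stage DDM. Project D₁…D_4 at 0.174, terminal growth 0.039, discount at r = 0.1132.
D_1 = 2.6180
D_2 = 3.0736
D_3 = 3.6084
D_4 = 4.2362
Terminal value at t=4: TV = D_5/(r−g) = 4.4014/(0.1132−0.039) = 59.3183
P₀ = 2.6180/(1+0.1132)^1 + 3.0736/(1+0.1132)^2 + 3.6084/(1+0.1132)^3 + 4.2362/(1+0.1132)^4 + 59.3183/(1+0.1132)^4 = 48.8338

CHF 48.83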